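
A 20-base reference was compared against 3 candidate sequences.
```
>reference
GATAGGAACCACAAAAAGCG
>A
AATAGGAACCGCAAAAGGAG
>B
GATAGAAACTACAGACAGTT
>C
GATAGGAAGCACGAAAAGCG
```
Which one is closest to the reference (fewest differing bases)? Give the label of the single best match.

A differs at 4 bases; B differs at 6 bases; C differs at 2 bases. The closest is C.

C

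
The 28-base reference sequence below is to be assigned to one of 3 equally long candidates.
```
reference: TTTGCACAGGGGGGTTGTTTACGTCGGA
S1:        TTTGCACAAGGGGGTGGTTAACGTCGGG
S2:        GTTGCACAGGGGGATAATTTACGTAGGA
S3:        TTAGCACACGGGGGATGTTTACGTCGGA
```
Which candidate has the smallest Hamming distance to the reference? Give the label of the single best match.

Hamming distances to reference — S1: 4; S2: 5; S3: 3.
Smallest is S3 with 3 mismatches.

S3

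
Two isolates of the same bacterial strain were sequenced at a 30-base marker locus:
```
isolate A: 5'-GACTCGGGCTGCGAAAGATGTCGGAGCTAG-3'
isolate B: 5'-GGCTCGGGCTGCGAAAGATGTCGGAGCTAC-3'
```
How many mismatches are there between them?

2

Comparing position by position, 2 positions differ: 2 (A/G), 30 (G/C).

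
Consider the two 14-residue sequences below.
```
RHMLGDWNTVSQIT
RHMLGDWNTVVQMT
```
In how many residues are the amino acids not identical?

2

Comparing position by position, 2 residues differ: 11 (S/V), 13 (I/M).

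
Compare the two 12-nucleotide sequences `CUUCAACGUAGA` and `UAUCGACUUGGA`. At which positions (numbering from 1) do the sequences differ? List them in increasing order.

1, 2, 5, 8, 10

Scanning 1-based: 1: C/U; 2: U/A; 5: A/G; 8: G/U; 10: A/G.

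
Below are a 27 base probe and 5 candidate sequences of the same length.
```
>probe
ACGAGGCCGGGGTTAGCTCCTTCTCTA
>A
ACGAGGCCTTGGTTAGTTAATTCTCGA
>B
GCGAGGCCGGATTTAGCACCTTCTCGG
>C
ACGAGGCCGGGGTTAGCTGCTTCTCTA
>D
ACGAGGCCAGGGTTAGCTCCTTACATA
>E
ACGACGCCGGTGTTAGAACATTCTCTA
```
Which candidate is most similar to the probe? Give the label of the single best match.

Hamming distances to probe — A: 6; B: 6; C: 1; D: 4; E: 5.
Smallest is C with 1 mismatch.

C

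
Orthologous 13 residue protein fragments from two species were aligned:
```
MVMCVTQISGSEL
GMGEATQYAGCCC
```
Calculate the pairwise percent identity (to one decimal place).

23.1%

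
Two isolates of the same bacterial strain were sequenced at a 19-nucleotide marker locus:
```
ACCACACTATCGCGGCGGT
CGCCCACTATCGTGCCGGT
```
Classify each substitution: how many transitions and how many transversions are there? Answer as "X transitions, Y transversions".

Mismatches (1-based):
base 1: A→C (purine→pyrimidine, transversion)
base 2: C→G (pyrimidine→purine, transversion)
base 4: A→C (purine→pyrimidine, transversion)
base 13: C→T (pyrimidine→pyrimidine, transition)
base 15: G→C (purine→pyrimidine, transversion)

1 transition, 4 transversions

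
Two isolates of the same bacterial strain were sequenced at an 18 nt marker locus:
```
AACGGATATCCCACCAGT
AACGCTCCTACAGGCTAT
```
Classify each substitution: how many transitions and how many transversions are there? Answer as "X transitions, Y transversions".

3 transitions, 7 transversions

Mismatches (1-based):
position 5: G→C (purine→pyrimidine, transversion)
position 6: A→T (purine→pyrimidine, transversion)
position 7: T→C (pyrimidine→pyrimidine, transition)
position 8: A→C (purine→pyrimidine, transversion)
position 10: C→A (pyrimidine→purine, transversion)
position 12: C→A (pyrimidine→purine, transversion)
position 13: A→G (purine→purine, transition)
position 14: C→G (pyrimidine→purine, transversion)
position 16: A→T (purine→pyrimidine, transversion)
position 17: G→A (purine→purine, transition)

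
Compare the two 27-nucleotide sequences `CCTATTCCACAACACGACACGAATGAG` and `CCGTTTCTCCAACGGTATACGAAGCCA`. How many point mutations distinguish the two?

The sequences differ at bases 3, 4, 8, 9, 14, 15, 16, 18, 24, 25, 26, 27 (1-based) — 12 in total.

12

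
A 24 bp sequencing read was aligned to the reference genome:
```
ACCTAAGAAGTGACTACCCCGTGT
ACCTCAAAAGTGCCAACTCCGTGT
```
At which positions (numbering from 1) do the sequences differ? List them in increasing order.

Differences at position 5 (A→C), position 7 (G→A), position 13 (A→C), position 15 (T→A), position 18 (C→T).

5, 7, 13, 15, 18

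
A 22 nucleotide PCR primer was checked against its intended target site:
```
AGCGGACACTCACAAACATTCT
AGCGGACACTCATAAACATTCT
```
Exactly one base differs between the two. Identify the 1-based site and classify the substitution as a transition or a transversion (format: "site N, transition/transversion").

The sequences differ only at site 13: C→T (pyrimidine→pyrimidine), a transition.

site 13, transition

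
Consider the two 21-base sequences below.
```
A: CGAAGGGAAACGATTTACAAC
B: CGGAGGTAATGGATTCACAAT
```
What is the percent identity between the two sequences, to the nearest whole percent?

71%

Mismatches at positions 3, 7, 10, 11, 16, 21 (1-based): 6 of 21.
Identical positions: 15/21 = 71.43% → 71%.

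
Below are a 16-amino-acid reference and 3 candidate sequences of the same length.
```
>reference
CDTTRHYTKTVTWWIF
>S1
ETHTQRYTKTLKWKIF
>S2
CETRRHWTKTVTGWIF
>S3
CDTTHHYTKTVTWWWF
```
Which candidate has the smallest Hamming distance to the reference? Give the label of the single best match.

S3

Hamming distances to reference — S1: 8; S2: 4; S3: 2.
Smallest is S3 with 2 mismatches.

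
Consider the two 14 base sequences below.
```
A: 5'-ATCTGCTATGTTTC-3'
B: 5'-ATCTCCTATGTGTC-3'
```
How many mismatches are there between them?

2

The sequences differ at positions 5, 12 (1-based) — 2 in total.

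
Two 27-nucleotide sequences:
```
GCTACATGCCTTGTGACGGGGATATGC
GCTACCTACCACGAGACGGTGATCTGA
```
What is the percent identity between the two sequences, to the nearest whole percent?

Mismatches at positions 6, 8, 11, 12, 14, 20, 24, 27 (1-based): 8 of 27.
Identical positions: 19/27 = 70.37% → 70%.

70%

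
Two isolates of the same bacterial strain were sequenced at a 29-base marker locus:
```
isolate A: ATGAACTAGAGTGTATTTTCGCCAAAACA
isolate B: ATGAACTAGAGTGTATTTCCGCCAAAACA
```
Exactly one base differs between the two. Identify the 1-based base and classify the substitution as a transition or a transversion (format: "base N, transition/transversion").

base 19, transition

Base 19 changes T→C. T is a pyrimidine and C is a pyrimidine, so this is a transition.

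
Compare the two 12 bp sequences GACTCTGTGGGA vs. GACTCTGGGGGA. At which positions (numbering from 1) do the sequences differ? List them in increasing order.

8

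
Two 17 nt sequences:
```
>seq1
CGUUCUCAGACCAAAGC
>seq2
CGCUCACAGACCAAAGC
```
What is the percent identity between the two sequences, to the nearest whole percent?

88%

Mismatches at positions 3, 6 (1-based): 2 of 17.
Identical positions: 15/17 = 88.24% → 88%.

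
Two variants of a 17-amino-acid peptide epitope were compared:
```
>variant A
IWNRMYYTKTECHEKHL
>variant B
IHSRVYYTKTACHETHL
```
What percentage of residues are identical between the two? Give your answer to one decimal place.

70.6%

Mismatches at positions 2, 3, 5, 11, 15 (1-based): 5 of 17.
Identical positions: 12/17 = 70.59% → 70.6%.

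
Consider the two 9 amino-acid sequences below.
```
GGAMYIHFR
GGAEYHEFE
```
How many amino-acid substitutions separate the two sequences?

Mismatches (1-based): position 4: M→E; position 6: I→H; position 7: H→E; position 9: R→E.

4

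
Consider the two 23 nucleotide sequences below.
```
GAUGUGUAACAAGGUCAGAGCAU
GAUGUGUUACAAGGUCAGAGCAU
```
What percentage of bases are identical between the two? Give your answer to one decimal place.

95.7%

Mismatch at position 8 (1-based): 1 of 23.
Identical positions: 22/23 = 95.65% → 95.7%.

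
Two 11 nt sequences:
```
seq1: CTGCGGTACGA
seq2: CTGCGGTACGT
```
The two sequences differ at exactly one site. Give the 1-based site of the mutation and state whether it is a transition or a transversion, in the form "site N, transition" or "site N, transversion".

site 11, transversion

The sequences differ only at site 11: A→T (purine→pyrimidine), a transversion.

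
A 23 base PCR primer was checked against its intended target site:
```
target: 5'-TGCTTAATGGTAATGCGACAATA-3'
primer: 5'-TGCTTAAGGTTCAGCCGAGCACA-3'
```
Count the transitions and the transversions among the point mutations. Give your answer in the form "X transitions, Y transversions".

Mismatches (1-based):
base 8: T→G (pyrimidine→purine, transversion)
base 10: G→T (purine→pyrimidine, transversion)
base 12: A→C (purine→pyrimidine, transversion)
base 14: T→G (pyrimidine→purine, transversion)
base 15: G→C (purine→pyrimidine, transversion)
base 19: C→G (pyrimidine→purine, transversion)
base 20: A→C (purine→pyrimidine, transversion)
base 22: T→C (pyrimidine→pyrimidine, transition)

1 transition, 7 transversions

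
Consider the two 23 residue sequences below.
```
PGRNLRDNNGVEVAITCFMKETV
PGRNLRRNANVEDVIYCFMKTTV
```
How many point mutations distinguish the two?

Mismatches (1-based): position 7: D→R; position 9: N→A; position 10: G→N; position 13: V→D; position 14: A→V; position 16: T→Y; position 21: E→T.

7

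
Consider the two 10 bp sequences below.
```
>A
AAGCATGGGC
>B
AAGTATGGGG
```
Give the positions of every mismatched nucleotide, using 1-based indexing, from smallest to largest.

4, 10

Scanning 1-based: 4: C/T; 10: C/G.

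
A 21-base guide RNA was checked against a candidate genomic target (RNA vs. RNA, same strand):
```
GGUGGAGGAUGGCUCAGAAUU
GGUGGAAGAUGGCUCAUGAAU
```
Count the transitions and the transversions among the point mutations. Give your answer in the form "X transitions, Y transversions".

Transitions (purine↔purine or pyrimidine↔pyrimidine): 7 G→A, 18 A→G.
Transversions (purine↔pyrimidine): 17 G→U, 20 U→A.

2 transitions, 2 transversions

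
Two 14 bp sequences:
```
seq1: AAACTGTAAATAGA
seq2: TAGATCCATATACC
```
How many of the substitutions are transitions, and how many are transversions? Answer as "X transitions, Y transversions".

Transitions (purine↔purine or pyrimidine↔pyrimidine): 3 A→G, 7 T→C.
Transversions (purine↔pyrimidine): 1 A→T, 4 C→A, 6 G→C, 9 A→T, 13 G→C, 14 A→C.

2 transitions, 6 transversions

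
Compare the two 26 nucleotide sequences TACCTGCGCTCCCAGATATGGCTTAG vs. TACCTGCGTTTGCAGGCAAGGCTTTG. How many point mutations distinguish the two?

7

Comparing position by position, 7 positions differ: 9 (C/T), 11 (C/T), 12 (C/G), 16 (A/G), 17 (T/C), 19 (T/A), 25 (A/T).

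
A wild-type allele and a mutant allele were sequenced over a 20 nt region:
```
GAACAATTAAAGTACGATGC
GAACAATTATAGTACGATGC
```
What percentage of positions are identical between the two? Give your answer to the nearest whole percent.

95%

Mismatch at position 10 (1-based): 1 of 20.
Identical positions: 19/20 = 95% → 95%.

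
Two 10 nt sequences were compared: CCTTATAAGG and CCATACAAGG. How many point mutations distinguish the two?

2

Mismatches (1-based): base 3: T→A; base 6: T→C.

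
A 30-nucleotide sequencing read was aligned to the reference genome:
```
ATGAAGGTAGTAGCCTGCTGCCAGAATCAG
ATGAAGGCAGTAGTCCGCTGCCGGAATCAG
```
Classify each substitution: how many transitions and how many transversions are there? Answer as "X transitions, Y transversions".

Transitions (purine↔purine or pyrimidine↔pyrimidine): 8 T→C, 14 C→T, 16 T→C, 23 A→G.
Transversions (purine↔pyrimidine): none.

4 transitions, 0 transversions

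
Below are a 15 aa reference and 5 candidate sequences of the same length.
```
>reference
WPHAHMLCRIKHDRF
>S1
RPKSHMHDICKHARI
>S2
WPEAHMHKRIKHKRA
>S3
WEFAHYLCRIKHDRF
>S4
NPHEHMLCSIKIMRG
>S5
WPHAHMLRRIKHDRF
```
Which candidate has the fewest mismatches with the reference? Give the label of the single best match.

Hamming distances to reference — S1: 9; S2: 5; S3: 3; S4: 6; S5: 1.
Smallest is S5 with 1 mismatch.

S5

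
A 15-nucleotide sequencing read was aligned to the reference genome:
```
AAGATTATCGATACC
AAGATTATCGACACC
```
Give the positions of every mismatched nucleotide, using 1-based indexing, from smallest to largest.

Scanning 1-based: 12: T/C.

12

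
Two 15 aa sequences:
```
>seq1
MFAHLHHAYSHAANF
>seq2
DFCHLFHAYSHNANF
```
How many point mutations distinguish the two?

Comparing position by position, 4 positions differ: 1 (M/D), 3 (A/C), 6 (H/F), 12 (A/N).

4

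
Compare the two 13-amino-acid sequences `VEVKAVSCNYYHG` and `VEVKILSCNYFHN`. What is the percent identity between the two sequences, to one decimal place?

69.2%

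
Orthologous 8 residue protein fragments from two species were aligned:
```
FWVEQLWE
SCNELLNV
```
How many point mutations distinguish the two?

The sequences differ at positions 1, 2, 3, 5, 7, 8 (1-based) — 6 in total.

6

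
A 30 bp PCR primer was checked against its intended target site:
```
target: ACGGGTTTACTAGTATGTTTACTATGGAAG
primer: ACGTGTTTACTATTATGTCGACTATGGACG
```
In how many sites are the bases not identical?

The sequences differ at sites 4, 13, 19, 20, 29 (1-based) — 5 in total.

5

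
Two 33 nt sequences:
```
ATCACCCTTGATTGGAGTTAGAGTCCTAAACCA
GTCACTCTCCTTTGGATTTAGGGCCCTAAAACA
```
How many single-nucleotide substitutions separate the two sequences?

9

The sequences differ at sites 1, 6, 9, 10, 11, 17, 22, 24, 31 (1-based) — 9 in total.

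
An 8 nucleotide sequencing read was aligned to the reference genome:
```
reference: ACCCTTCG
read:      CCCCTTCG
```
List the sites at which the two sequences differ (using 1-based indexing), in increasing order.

1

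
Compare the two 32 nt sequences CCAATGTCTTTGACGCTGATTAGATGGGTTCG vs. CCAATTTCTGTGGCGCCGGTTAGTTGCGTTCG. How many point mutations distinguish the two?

7

The sequences differ at sites 6, 10, 13, 17, 19, 24, 27 (1-based) — 7 in total.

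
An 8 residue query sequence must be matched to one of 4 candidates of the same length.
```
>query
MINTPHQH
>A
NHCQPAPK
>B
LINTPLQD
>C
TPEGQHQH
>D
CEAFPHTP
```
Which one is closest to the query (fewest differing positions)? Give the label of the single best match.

A differs at 7 positions; B differs at 3 positions; C differs at 5 positions; D differs at 6 positions. The closest is B.

B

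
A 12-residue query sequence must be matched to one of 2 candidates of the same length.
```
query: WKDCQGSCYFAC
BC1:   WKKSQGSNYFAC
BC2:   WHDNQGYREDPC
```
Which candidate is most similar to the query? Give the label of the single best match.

Hamming distances to query — BC1: 3; BC2: 7.
Smallest is BC1 with 3 mismatches.

BC1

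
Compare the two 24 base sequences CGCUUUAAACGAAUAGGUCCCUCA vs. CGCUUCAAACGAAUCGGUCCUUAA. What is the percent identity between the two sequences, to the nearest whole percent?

Mismatches at positions 6, 15, 21, 23 (1-based): 4 of 24.
Identical positions: 20/24 = 83.33% → 83%.

83%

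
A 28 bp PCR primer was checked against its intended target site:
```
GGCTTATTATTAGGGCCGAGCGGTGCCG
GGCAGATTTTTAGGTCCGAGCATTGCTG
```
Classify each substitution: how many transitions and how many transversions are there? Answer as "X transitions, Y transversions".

2 transitions, 5 transversions

Transitions (purine↔purine or pyrimidine↔pyrimidine): 22 G→A, 27 C→T.
Transversions (purine↔pyrimidine): 4 T→A, 5 T→G, 9 A→T, 15 G→T, 23 G→T.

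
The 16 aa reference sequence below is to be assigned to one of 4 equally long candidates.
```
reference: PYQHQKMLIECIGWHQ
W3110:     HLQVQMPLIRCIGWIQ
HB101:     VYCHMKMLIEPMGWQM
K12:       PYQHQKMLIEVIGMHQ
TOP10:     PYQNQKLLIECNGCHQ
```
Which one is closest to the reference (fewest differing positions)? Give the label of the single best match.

Hamming distances to reference — W3110: 7; HB101: 7; K12: 2; TOP10: 4.
Smallest is K12 with 2 mismatches.

K12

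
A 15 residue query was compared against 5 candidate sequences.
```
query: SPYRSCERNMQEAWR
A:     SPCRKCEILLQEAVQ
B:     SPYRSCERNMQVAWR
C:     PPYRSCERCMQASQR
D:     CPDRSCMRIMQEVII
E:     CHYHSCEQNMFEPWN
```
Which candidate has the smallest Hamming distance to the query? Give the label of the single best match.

B

A differs at 7 positions; B differs at 1 position; C differs at 5 positions; D differs at 7 positions; E differs at 7 positions. The closest is B.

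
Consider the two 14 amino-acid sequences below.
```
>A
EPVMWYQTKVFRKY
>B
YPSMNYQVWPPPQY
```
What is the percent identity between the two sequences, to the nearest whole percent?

36%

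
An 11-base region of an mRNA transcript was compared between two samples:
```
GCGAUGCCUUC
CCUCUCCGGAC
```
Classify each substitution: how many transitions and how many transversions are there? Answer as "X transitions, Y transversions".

0 transitions, 7 transversions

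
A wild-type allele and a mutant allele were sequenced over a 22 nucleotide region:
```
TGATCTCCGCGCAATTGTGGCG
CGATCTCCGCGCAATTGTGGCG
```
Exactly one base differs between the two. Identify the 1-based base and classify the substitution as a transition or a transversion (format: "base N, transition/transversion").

Base 1 changes T→C. T is a pyrimidine and C is a pyrimidine, so this is a transition.

base 1, transition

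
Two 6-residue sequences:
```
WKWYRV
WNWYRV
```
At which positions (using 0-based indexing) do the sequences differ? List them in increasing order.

1

Scanning 0-based: 1: K/N.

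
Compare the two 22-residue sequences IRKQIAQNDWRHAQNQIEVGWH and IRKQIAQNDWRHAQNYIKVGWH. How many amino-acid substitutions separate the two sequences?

Mismatches (1-based): residue 16: Q→Y; residue 18: E→K.

2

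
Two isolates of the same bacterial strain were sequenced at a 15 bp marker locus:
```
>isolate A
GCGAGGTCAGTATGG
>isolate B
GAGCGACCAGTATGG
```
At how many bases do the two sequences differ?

4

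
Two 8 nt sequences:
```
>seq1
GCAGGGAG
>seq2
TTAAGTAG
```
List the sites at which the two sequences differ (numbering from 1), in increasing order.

1, 2, 4, 6

Scanning 1-based: 1: G/T; 2: C/T; 4: G/A; 6: G/T.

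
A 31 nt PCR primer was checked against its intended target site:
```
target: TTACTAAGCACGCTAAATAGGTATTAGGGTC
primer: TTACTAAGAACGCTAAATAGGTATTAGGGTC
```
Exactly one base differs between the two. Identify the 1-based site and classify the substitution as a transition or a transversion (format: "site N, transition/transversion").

site 9, transversion

Site 9 changes C→A. C is a pyrimidine and A is a purine, so this is a transversion.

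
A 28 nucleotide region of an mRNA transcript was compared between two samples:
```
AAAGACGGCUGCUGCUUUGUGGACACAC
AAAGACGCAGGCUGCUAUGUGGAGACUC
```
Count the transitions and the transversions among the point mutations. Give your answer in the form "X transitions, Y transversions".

Mismatches (1-based):
base 8: G→C (purine→pyrimidine, transversion)
base 9: C→A (pyrimidine→purine, transversion)
base 10: U→G (pyrimidine→purine, transversion)
base 17: U→A (pyrimidine→purine, transversion)
base 24: C→G (pyrimidine→purine, transversion)
base 27: A→U (purine→pyrimidine, transversion)

0 transitions, 6 transversions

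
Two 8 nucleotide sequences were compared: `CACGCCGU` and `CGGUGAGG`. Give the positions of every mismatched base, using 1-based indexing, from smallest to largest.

2, 3, 4, 5, 6, 8

Differences at position 2 (A→G), position 3 (C→G), position 4 (G→U), position 5 (C→G), position 6 (C→A), position 8 (U→G).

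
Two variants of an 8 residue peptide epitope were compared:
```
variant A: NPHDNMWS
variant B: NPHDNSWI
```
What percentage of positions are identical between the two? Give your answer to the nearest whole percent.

75%

Mismatches at positions 6, 8 (1-based): 2 of 8.
Identical positions: 6/8 = 75% → 75%.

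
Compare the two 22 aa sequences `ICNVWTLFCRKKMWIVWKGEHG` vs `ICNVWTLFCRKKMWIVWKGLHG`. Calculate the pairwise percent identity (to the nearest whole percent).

95%

Mismatch at position 20 (1-based): 1 of 22.
Identical positions: 21/22 = 95.45% → 95%.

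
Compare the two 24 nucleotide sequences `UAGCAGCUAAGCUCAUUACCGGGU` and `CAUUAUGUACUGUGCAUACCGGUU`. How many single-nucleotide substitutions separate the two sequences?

The sequences differ at bases 1, 3, 4, 6, 7, 10, 11, 12, 14, 15, 16, 23 (1-based) — 12 in total.

12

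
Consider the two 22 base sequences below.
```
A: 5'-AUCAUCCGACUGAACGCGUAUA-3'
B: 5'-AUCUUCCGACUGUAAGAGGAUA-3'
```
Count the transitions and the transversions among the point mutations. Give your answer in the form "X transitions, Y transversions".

Transitions (purine↔purine or pyrimidine↔pyrimidine): none.
Transversions (purine↔pyrimidine): 4 A→U, 13 A→U, 15 C→A, 17 C→A, 19 U→G.

0 transitions, 5 transversions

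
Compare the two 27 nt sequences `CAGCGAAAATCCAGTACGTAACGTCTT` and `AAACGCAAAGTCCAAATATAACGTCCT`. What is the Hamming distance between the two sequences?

11

The sequences differ at bases 1, 3, 6, 10, 11, 13, 14, 15, 17, 18, 26 (1-based) — 11 in total.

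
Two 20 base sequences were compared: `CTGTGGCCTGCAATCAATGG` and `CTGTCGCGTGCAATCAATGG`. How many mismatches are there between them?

2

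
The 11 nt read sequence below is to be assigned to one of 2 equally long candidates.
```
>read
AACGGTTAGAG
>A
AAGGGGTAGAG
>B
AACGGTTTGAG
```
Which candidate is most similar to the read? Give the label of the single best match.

B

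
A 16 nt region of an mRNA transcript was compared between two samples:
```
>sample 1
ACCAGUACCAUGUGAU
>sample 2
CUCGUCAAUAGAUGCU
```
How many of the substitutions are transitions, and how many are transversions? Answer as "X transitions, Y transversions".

Transitions (purine↔purine or pyrimidine↔pyrimidine): 2 C→U, 4 A→G, 6 U→C, 9 C→U, 12 G→A.
Transversions (purine↔pyrimidine): 1 A→C, 5 G→U, 8 C→A, 11 U→G, 15 A→C.

5 transitions, 5 transversions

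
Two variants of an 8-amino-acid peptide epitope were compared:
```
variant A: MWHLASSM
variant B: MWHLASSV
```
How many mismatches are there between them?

1

Comparing position by position, 1 position differs: 8 (M/V).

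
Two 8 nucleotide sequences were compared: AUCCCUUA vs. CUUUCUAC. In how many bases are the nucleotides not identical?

Comparing position by position, 5 bases differ: 1 (A/C), 3 (C/U), 4 (C/U), 7 (U/A), 8 (A/C).

5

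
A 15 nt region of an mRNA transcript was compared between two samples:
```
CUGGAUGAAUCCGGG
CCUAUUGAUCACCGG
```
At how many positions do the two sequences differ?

8

The sequences differ at positions 2, 3, 4, 5, 9, 10, 11, 13 (1-based) — 8 in total.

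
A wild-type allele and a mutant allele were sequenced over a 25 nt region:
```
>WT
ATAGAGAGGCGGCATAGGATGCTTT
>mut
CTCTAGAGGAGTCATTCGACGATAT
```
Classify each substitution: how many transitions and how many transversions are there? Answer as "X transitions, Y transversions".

Transitions (purine↔purine or pyrimidine↔pyrimidine): 20 T→C.
Transversions (purine↔pyrimidine): 1 A→C, 3 A→C, 4 G→T, 10 C→A, 12 G→T, 16 A→T, 17 G→C, 22 C→A, 24 T→A.

1 transition, 9 transversions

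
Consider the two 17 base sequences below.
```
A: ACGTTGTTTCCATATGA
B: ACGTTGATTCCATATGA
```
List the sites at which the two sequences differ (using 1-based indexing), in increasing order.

7

Scanning 1-based: 7: T/A.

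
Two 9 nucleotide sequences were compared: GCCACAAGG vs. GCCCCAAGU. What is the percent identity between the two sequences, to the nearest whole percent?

2 positions differ (4, 9), so 7 of 9 match: 7/9 = 77.78%.

78%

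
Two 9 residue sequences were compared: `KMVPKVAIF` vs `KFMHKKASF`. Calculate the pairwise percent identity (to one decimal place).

44.4%

Mismatches at positions 2, 3, 4, 6, 8 (1-based): 5 of 9.
Identical positions: 4/9 = 44.44% → 44.4%.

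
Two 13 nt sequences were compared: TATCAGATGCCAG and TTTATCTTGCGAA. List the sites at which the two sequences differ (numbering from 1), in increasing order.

Scanning 1-based: 2: A/T; 4: C/A; 5: A/T; 6: G/C; 7: A/T; 11: C/G; 13: G/A.

2, 4, 5, 6, 7, 11, 13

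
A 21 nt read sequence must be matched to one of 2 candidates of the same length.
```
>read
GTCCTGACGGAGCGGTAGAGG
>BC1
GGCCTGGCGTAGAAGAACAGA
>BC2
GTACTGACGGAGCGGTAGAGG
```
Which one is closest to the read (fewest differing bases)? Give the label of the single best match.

Hamming distances to read — BC1: 8; BC2: 1.
Smallest is BC2 with 1 mismatch.

BC2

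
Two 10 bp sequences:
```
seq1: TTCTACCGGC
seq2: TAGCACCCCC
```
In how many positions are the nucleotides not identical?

Comparing position by position, 5 positions differ: 2 (T/A), 3 (C/G), 4 (T/C), 8 (G/C), 9 (G/C).

5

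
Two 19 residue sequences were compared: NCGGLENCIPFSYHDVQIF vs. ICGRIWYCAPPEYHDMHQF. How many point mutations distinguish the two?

11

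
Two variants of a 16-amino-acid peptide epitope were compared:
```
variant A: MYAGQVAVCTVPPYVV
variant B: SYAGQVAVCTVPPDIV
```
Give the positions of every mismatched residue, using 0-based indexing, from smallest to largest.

0, 13, 14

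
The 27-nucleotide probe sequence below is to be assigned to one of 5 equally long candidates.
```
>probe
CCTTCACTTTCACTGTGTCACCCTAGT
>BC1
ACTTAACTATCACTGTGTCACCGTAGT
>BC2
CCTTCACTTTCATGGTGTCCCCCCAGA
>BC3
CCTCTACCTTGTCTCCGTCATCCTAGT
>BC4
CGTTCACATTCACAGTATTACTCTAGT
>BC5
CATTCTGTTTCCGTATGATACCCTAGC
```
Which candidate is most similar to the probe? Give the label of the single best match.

BC1

Hamming distances to probe — BC1: 4; BC2: 5; BC3: 8; BC4: 6; BC5: 9.
Smallest is BC1 with 4 mismatches.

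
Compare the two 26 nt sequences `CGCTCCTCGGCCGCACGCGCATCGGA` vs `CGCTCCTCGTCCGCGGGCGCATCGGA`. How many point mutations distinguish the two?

Comparing position by position, 3 positions differ: 10 (G/T), 15 (A/G), 16 (C/G).

3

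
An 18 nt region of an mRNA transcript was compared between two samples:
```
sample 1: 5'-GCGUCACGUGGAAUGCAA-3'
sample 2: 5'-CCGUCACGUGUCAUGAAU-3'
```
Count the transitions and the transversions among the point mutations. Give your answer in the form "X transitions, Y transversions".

Mismatches (1-based):
base 1: G→C (purine→pyrimidine, transversion)
base 11: G→U (purine→pyrimidine, transversion)
base 12: A→C (purine→pyrimidine, transversion)
base 16: C→A (pyrimidine→purine, transversion)
base 18: A→U (purine→pyrimidine, transversion)

0 transitions, 5 transversions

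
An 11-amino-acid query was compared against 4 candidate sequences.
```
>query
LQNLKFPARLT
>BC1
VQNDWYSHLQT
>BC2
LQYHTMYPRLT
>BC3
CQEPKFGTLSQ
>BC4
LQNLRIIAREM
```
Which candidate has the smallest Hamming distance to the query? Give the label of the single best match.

BC1 differs at 8 positions; BC2 differs at 6 positions; BC3 differs at 8 positions; BC4 differs at 5 positions. The closest is BC4.

BC4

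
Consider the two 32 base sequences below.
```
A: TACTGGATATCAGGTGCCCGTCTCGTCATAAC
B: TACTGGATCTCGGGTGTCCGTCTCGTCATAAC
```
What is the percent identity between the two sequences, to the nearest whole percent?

3 positions differ (9, 12, 17), so 29 of 32 match: 29/32 = 90.62%.

91%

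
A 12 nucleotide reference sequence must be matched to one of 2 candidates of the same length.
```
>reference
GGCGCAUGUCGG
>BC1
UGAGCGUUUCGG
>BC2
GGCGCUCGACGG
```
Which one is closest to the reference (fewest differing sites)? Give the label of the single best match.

BC2

Hamming distances to reference — BC1: 4; BC2: 3.
Smallest is BC2 with 3 mismatches.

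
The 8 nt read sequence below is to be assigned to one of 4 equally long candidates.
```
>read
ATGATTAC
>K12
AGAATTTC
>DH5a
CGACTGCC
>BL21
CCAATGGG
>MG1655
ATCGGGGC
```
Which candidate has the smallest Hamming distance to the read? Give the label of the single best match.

Hamming distances to read — K12: 3; DH5a: 6; BL21: 6; MG1655: 5.
Smallest is K12 with 3 mismatches.

K12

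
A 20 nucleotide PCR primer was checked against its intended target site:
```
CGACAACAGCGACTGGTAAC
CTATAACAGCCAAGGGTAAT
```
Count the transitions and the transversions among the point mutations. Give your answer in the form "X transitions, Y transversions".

Mismatches (1-based):
position 2: G→T (purine→pyrimidine, transversion)
position 4: C→T (pyrimidine→pyrimidine, transition)
position 11: G→C (purine→pyrimidine, transversion)
position 13: C→A (pyrimidine→purine, transversion)
position 14: T→G (pyrimidine→purine, transversion)
position 20: C→T (pyrimidine→pyrimidine, transition)

2 transitions, 4 transversions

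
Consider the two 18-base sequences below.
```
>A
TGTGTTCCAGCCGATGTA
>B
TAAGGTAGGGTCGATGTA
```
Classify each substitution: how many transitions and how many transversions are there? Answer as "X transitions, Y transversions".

3 transitions, 4 transversions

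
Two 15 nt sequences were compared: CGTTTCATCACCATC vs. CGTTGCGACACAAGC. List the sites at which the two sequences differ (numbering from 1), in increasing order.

5, 7, 8, 12, 14

Scanning 1-based: 5: T/G; 7: A/G; 8: T/A; 12: C/A; 14: T/G.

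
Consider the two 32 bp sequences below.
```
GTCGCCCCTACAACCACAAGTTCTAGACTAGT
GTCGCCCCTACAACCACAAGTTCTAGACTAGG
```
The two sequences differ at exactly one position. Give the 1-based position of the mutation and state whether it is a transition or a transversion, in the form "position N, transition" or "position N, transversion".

position 32, transversion

Position 32 changes T→G. T is a pyrimidine and G is a purine, so this is a transversion.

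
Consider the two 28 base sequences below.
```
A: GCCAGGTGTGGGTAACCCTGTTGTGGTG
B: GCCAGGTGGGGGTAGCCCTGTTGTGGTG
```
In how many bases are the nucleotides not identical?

2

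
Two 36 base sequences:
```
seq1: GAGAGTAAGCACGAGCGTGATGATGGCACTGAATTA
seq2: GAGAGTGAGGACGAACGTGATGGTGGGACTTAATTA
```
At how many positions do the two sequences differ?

The sequences differ at positions 7, 10, 15, 23, 27, 31 (1-based) — 6 in total.

6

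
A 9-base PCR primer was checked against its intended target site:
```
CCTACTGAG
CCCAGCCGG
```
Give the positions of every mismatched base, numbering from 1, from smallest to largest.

Scanning 1-based: 3: T/C; 5: C/G; 6: T/C; 7: G/C; 8: A/G.

3, 5, 6, 7, 8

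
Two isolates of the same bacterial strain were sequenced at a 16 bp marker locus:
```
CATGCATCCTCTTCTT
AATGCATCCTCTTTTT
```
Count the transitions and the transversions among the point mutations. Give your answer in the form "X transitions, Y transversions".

1 transition, 1 transversion

Transitions (purine↔purine or pyrimidine↔pyrimidine): 14 C→T.
Transversions (purine↔pyrimidine): 1 C→A.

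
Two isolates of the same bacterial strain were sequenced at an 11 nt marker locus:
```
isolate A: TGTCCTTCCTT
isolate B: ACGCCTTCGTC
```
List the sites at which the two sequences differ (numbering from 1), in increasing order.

1, 2, 3, 9, 11

Scanning 1-based: 1: T/A; 2: G/C; 3: T/G; 9: C/G; 11: T/C.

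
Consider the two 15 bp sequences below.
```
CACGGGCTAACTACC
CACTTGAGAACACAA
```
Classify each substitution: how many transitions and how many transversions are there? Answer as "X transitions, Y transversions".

0 transitions, 8 transversions

Transitions (purine↔purine or pyrimidine↔pyrimidine): none.
Transversions (purine↔pyrimidine): 4 G→T, 5 G→T, 7 C→A, 8 T→G, 12 T→A, 13 A→C, 14 C→A, 15 C→A.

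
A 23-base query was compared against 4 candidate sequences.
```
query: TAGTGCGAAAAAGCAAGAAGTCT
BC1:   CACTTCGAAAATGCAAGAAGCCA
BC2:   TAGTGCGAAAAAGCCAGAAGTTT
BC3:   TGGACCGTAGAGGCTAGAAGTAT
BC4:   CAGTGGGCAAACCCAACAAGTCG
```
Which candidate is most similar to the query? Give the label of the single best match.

BC2

BC1 differs at 6 sites; BC2 differs at 2 sites; BC3 differs at 8 sites; BC4 differs at 7 sites. The closest is BC2.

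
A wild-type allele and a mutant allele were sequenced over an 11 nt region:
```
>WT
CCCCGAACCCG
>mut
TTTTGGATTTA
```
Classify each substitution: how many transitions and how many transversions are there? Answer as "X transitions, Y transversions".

9 transitions, 0 transversions

Mismatches (1-based):
base 1: C→T (pyrimidine→pyrimidine, transition)
base 2: C→T (pyrimidine→pyrimidine, transition)
base 3: C→T (pyrimidine→pyrimidine, transition)
base 4: C→T (pyrimidine→pyrimidine, transition)
base 6: A→G (purine→purine, transition)
base 8: C→T (pyrimidine→pyrimidine, transition)
base 9: C→T (pyrimidine→pyrimidine, transition)
base 10: C→T (pyrimidine→pyrimidine, transition)
base 11: G→A (purine→purine, transition)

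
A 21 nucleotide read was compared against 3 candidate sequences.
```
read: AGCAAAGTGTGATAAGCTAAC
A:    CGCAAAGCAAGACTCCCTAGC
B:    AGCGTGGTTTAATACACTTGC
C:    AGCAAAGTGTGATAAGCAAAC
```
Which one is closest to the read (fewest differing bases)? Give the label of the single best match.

A differs at 9 bases; B differs at 9 bases; C differs at 1 base. The closest is C.

C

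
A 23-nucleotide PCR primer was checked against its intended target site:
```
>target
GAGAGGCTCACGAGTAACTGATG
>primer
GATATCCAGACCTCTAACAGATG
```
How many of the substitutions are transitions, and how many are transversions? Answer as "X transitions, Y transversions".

0 transitions, 9 transversions

Mismatches (1-based):
base 3: G→T (purine→pyrimidine, transversion)
base 5: G→T (purine→pyrimidine, transversion)
base 6: G→C (purine→pyrimidine, transversion)
base 8: T→A (pyrimidine→purine, transversion)
base 9: C→G (pyrimidine→purine, transversion)
base 12: G→C (purine→pyrimidine, transversion)
base 13: A→T (purine→pyrimidine, transversion)
base 14: G→C (purine→pyrimidine, transversion)
base 19: T→A (pyrimidine→purine, transversion)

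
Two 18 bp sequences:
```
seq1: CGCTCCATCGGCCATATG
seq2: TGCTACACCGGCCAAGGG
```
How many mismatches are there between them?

6

Comparing position by position, 6 sites differ: 1 (C/T), 5 (C/A), 8 (T/C), 15 (T/A), 16 (A/G), 17 (T/G).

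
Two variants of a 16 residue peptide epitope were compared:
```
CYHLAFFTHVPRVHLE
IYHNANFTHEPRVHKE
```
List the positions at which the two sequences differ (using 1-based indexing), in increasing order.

1, 4, 6, 10, 15

Scanning 1-based: 1: C/I; 4: L/N; 6: F/N; 10: V/E; 15: L/K.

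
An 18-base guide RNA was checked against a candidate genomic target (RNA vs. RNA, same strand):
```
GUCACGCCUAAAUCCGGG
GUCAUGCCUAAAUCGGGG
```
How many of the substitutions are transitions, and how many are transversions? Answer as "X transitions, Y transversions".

1 transition, 1 transversion

Mismatches (1-based):
site 5: C→U (pyrimidine→pyrimidine, transition)
site 15: C→G (pyrimidine→purine, transversion)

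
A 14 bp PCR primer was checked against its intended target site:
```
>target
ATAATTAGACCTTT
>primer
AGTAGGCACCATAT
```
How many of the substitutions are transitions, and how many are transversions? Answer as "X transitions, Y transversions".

Transitions (purine↔purine or pyrimidine↔pyrimidine): 8 G→A.
Transversions (purine↔pyrimidine): 2 T→G, 3 A→T, 5 T→G, 6 T→G, 7 A→C, 9 A→C, 11 C→A, 13 T→A.

1 transition, 8 transversions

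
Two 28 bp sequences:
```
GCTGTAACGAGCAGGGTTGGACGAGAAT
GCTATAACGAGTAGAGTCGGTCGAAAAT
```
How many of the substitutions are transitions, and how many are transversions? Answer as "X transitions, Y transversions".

5 transitions, 1 transversion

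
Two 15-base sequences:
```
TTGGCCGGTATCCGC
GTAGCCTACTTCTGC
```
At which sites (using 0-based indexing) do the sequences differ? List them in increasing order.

0, 2, 6, 7, 8, 9, 12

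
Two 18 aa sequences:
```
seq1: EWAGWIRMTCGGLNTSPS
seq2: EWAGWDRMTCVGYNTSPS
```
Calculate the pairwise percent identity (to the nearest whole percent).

83%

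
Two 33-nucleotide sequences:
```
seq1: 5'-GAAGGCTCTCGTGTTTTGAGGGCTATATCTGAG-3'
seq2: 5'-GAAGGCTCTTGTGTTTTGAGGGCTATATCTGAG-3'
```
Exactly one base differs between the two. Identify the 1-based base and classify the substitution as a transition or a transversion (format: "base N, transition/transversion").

base 10, transition

The sequences differ only at base 10: C→T (pyrimidine→pyrimidine), a transition.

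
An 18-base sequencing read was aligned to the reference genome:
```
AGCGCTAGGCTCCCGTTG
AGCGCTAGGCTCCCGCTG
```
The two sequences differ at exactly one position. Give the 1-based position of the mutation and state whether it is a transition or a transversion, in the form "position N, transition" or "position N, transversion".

position 16, transition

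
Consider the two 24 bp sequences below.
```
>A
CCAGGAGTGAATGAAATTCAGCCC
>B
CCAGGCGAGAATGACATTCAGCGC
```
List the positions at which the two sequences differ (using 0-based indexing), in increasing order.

Scanning 0-based: 5: A/C; 7: T/A; 14: A/C; 22: C/G.

5, 7, 14, 22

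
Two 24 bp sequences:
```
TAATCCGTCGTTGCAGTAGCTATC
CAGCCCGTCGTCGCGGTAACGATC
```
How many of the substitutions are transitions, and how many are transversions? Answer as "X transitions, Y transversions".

6 transitions, 1 transversion

Transitions (purine↔purine or pyrimidine↔pyrimidine): 1 T→C, 3 A→G, 4 T→C, 12 T→C, 15 A→G, 19 G→A.
Transversions (purine↔pyrimidine): 21 T→G.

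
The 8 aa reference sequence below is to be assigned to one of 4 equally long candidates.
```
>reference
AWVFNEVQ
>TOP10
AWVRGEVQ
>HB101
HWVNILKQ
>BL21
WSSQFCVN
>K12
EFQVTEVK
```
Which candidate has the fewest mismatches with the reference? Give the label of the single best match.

TOP10 differs at 2 residues; HB101 differs at 5 residues; BL21 differs at 7 residues; K12 differs at 6 residues. The closest is TOP10.

TOP10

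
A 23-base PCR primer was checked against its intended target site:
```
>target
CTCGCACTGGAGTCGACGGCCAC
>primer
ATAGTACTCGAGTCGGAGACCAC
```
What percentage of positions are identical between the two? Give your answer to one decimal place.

69.6%

7 positions differ (1, 3, 5, 9, 16, 17, 19), so 16 of 23 match: 16/23 = 69.57%.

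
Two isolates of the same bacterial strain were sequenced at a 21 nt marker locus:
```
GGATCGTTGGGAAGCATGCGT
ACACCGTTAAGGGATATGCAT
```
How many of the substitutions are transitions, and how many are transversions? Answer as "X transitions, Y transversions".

9 transitions, 1 transversion

Transitions (purine↔purine or pyrimidine↔pyrimidine): 1 G→A, 4 T→C, 9 G→A, 10 G→A, 12 A→G, 13 A→G, 14 G→A, 15 C→T, 20 G→A.
Transversions (purine↔pyrimidine): 2 G→C.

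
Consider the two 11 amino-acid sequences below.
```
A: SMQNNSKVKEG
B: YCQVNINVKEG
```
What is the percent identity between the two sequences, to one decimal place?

54.5%

Mismatches at positions 1, 2, 4, 6, 7 (1-based): 5 of 11.
Identical positions: 6/11 = 54.55% → 54.5%.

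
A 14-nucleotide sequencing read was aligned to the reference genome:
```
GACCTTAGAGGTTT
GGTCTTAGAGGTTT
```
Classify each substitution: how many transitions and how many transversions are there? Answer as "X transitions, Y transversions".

Mismatches (1-based):
site 2: A→G (purine→purine, transition)
site 3: C→T (pyrimidine→pyrimidine, transition)

2 transitions, 0 transversions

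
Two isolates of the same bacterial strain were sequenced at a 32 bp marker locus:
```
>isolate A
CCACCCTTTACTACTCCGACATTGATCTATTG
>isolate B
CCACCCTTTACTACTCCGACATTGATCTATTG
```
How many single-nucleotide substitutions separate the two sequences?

0

No positions differ; the sequences are identical.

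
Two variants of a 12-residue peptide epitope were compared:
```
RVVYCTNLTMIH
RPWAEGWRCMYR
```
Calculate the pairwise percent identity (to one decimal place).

16.7%

10 positions differ (2, 3, 4, 5, 6, 7, 8, 9, 11, 12), so 2 of 12 match: 2/12 = 16.67%.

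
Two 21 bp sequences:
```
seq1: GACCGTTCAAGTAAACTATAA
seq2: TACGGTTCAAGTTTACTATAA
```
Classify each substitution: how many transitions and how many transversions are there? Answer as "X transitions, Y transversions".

Mismatches (1-based):
site 1: G→T (purine→pyrimidine, transversion)
site 4: C→G (pyrimidine→purine, transversion)
site 13: A→T (purine→pyrimidine, transversion)
site 14: A→T (purine→pyrimidine, transversion)

0 transitions, 4 transversions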